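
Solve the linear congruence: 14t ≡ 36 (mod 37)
29

Since gcd(14, 37) = 1 divides 36, a solution exists.
Multiply both sides by the inverse of 14 mod 37:
  14^(-1) mod 37 = 8
  x ≡ 8 × 36 ≡ 288 ≡ 29 (mod 37)
Verification: 14 × 29 = 406 = 10 × 37 + 36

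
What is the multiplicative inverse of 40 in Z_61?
29

Using Extended Euclidean Algorithm:
gcd(40, 61) = 1
Bezout coefficients: 40 × 29 + 61 × -19 = 1
So 40 × 29 ≡ 1 (mod 61)
The inverse is 29 mod 61 = 29
Verification: 40 × 29 = 1160 = 19 × 61 + 1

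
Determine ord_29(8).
Powers of 8 mod 29: 8^1≡8, 8^2≡6, 8^3≡19, 8^4≡7, 8^5≡27, 8^6≡13, 8^7≡17, 8^8≡20, 8^9≡15, 8^10≡4, 8^11≡3, 8^12≡24, 8^13≡18, 8^14≡28, 8^15≡21, 8^16≡23, 8^17≡10, 8^18≡22, 8^19≡2, 8^20≡16, 8^21≡12, 8^22≡9, 8^23≡14, 8^24≡25, 8^25≡26, 8^26≡5, 8^27≡11, 8^28≡1. Order = 28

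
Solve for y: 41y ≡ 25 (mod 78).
71

Since gcd(41, 78) = 1 divides 25, a solution exists.
Multiply both sides by the inverse of 41 mod 78:
  41^(-1) mod 78 = 59
  x ≡ 59 × 25 ≡ 1475 ≡ 71 (mod 78)
Verification: 41 × 71 = 2911 = 37 × 78 + 25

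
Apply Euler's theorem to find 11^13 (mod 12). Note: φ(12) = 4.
By Euler: 11^{4} ≡ 1 (mod 12) since gcd(11, 12) = 1. 13 = 3×4 + 1. So 11^{13} ≡ 11^{1} ≡ 11 (mod 12)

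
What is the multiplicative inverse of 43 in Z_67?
43^(-1) ≡ 53 (mod 67). Verification: 43 × 53 = 2279 ≡ 1 (mod 67)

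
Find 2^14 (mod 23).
Using repeated squaring. 14 = 8 + 4 + 2 (binary 1110). Repeated squaring mod 23: 2^1 ≡ 2; 2^2 ≡ 2² = 4 ≡ 4; 2^4 ≡ 4² = 16 ≡ 16; 2^8 ≡ 16² = 256 ≡ 3. Multiply: 2^14 = 2^8 × 2^4 × 2^2 ≡ 3 × 16 × 4 (mod 23): 3 × 16 = 48 ≡ 2; 2 × 4 = 8 ≡ 8. So 2^14 ≡ 8 (mod 23).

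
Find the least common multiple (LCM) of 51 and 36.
612

First find GCD(51, 36) using the Euclidean algorithm:
51 = 1 × 36 + 15
36 = 2 × 15 + 6
15 = 2 × 6 + 3
6 = 2 × 3 + 0
GCD(51, 36) = 3

LCM formula: LCM(a, b) = (a × b) / GCD(a, b)
LCM(51, 36) = (51 × 36) / 3
LCM(51, 36) = 1836 / 3
LCM(51, 36) = 612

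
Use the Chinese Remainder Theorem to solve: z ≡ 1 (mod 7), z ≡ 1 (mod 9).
M = 7 × 9 = 63. M₁ = 9, y₁ ≡ 4 (mod 7). M₂ = 7, y₂ ≡ 4 (mod 9). z = 1×9×4 + 1×7×4 ≡ 1 (mod 63)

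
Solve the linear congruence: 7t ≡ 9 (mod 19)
4

Since gcd(7, 19) = 1 divides 9, a solution exists.
Multiply both sides by the inverse of 7 mod 19:
  7^(-1) mod 19 = 11
  x ≡ 11 × 9 ≡ 99 ≡ 4 (mod 19)
Verification: 7 × 4 = 28 = 1 × 19 + 9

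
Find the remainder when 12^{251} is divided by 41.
By Fermat: 12^{40} ≡ 1 (mod 41). 251 = 6×40 + 11. So 12^{251} ≡ 12^{11} ≡ 26 (mod 41)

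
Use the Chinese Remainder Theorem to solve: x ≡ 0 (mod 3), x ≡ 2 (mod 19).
M = 3 × 19 = 57. M₁ = 19, y₁ ≡ 1 (mod 3). M₂ = 3, y₂ ≡ 13 (mod 19). x = 0×19×1 + 2×3×13 ≡ 21 (mod 57)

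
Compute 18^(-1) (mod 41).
18^(-1) ≡ 16 (mod 41). Verification: 18 × 16 = 288 ≡ 1 (mod 41)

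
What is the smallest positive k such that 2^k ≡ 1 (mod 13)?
Powers of 2 mod 13: 2^1≡2, 2^2≡4, 2^3≡8, 2^4≡3, 2^5≡6, 2^6≡12, 2^7≡11, 2^8≡9, 2^9≡5, 2^10≡10, 2^11≡7, 2^12≡1. Order = 12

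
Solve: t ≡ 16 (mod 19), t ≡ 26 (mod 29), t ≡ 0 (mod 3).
M = 19 × 29 × 3 = 1653. M₁ = 87, y₁ ≡ 7 (mod 19). M₂ = 57, y₂ ≡ 28 (mod 29). M₃ = 551, y₃ ≡ 2 (mod 3). t = 16×87×7 + 26×57×28 + 0×551×2 ≡ 1650 (mod 1653)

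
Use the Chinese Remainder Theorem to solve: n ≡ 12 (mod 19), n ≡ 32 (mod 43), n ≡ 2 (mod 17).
4762

Using the Chinese Remainder Theorem:
M = product of moduli = 13889
For equation 1: M_1 = 731, 731 ≡ 9 (mod 19), inverse of 731 mod 19 is 17 (check: 9 × 17 = 153 ≡ 1 (mod 19))
For equation 2: M_2 = 323, 323 ≡ 22 (mod 43), inverse of 323 mod 43 is 2 (check: 22 × 2 = 44 ≡ 1 (mod 43))
For equation 3: M_3 = 817, 817 ≡ 1 (mod 17), inverse of 817 mod 17 is 1 (check: 1 × 1 = 1 ≡ 1 (mod 17))
Combine: n ≡ Σ r_i×M_i×(M_i⁻¹ mod m_i) = 12×731×17 + 32×323×2 + 2×817×1 = 149124 + 20672 + 1634 = 171430
171430 mod 13889 = 4762
n ≡ 4762 (mod 13889)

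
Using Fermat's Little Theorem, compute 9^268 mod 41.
By Fermat: 9^{40} ≡ 1 (mod 41). 268 ≡ 28 (mod 40). So 9^{268} ≡ 9^{28} ≡ 1 (mod 41)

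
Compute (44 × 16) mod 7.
4

(44 × 16) = 704
704 mod 7 = 4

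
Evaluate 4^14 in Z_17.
Using repeated squaring. 14 = 8 + 4 + 2 (binary 1110). Repeated squaring mod 17: 4^1 ≡ 4; 4^2 ≡ 4² = 16 ≡ 16; 4^4 ≡ 16² = 256 ≡ 1; 4^8 ≡ 1² = 1 ≡ 1. Multiply: 4^14 = 4^8 × 4^4 × 4^2 ≡ 1 × 1 × 16 (mod 17): 1 × 1 = 1 ≡ 1; 1 × 16 = 16 ≡ 16. So 4^14 ≡ 16 (mod 17).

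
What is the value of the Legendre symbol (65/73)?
(65/73) = 65^{36} mod 73 = 1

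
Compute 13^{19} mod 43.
14

Using successive squaring:
Binary expansion of 19: 10011
Powers of 13 mod 43 (each is the square of the previous):
  13^1 ≡ 13 (mod 43)
  13^2 ≡ 13² = 169 ≡ 40 (mod 43)
  13^4 ≡ 40² = 1600 ≡ 9 (mod 43)
  13^8 ≡ 9² = 81 ≡ 38 (mod 43)
  13^16 ≡ 38² = 1444 ≡ 25 (mod 43)
19 = 16 + 2 + 1, so 13^19 = 13^16 × 13^2 × 13^1 ≡ 25 × 40 × 13 (mod 43)
Multiplying step by step:
  25 × 40 = 1000 ≡ 11 (mod 43)
  11 × 13 = 143 ≡ 14 (mod 43)
Result: 13^19 ≡ 14 (mod 43)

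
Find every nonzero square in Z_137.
QRs mod 137: {1, 2, 4, 7, 8, 9, 11, 14, 15, 16, 17, 18, 19, 22, 25, 28, 30, 32, 34, 36, 37, 38, 39, 44, 49, 50, 56, 59, 60, 61, 63, 64, 65, 68, 69, 72, 73, 74, 76, 77, 78, 81, 87, 88, 93, 98, 99, 100, 101, 103, 105, 107, 109, 112, 115, 118, 119, 120, 121, 122, 123, 126, 128, 129, 130, 133, 135, 136}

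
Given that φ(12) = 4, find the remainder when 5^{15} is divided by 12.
By Euler: 5^{4} ≡ 1 (mod 12) since gcd(5, 12) = 1. 15 = 3×4 + 3. So 5^{15} ≡ 5^{3} ≡ 5 (mod 12)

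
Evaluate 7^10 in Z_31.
10 = 8 + 2 (binary 1010). Repeated squaring mod 31: 7^1 ≡ 7; 7^2 ≡ 7² = 49 ≡ 18; 7^4 ≡ 18² = 324 ≡ 14; 7^8 ≡ 14² = 196 ≡ 10. Multiply: 7^10 = 7^8 × 7^2 ≡ 10 × 18 (mod 31): 10 × 18 = 180 ≡ 25. So 7^10 ≡ 25 (mod 31).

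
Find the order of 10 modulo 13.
Powers of 10 mod 13: 10^1≡10, 10^2≡9, 10^3≡12, 10^4≡3, 10^5≡4, 10^6≡1. Order = 6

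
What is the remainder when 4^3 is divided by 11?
3 = 2 + 1 (binary 11). Repeated squaring mod 11: 4^1 ≡ 4; 4^2 ≡ 4² = 16 ≡ 5. Multiply: 4^3 = 4^2 × 4^1 ≡ 5 × 4 (mod 11): 5 × 4 = 20 ≡ 9. So 4^3 ≡ 9 (mod 11).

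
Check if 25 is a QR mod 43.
By Euler's criterion: 25^{21} ≡ 1 (mod 43). Since this equals 1, 25 is a QR.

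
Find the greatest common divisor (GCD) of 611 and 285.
1

Using the Euclidean algorithm:
611 = 2 × 285 + 41
285 = 6 × 41 + 39
41 = 1 × 39 + 2
39 = 19 × 2 + 1
2 = 2 × 1 + 0

GCD(611, 285) = 1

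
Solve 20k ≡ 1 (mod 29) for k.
20^(-1) ≡ 16 (mod 29). Verification: 20 × 16 = 320 ≡ 1 (mod 29)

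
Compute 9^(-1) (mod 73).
65

Using Extended Euclidean Algorithm:
gcd(9, 73) = 1
Bezout coefficients: 9 × -8 + 73 × 1 = 1
So 9 × -8 ≡ 1 (mod 73)
The inverse is -8 mod 73 = 65
Verification: 9 × 65 = 585 = 8 × 73 + 1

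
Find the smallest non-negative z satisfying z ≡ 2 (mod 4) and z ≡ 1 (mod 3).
M = 4 × 3 = 12. M₁ = 3, y₁ ≡ 3 (mod 4). M₂ = 4, y₂ ≡ 1 (mod 3). z = 2×3×3 + 1×4×1 ≡ 10 (mod 12)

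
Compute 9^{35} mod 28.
25

Using successive squaring:
Binary expansion of 35: 100011
Powers of 9 mod 28 (each is the square of the previous):
  9^1 ≡ 9 (mod 28)
  9^2 ≡ 9² = 81 ≡ 25 (mod 28)
  9^4 ≡ 25² = 625 ≡ 9 (mod 28)
  9^8 ≡ 9² = 81 ≡ 25 (mod 28)
  9^16 ≡ 25² = 625 ≡ 9 (mod 28)
  9^32 ≡ 9² = 81 ≡ 25 (mod 28)
35 = 32 + 2 + 1, so 9^35 = 9^32 × 9^2 × 9^1 ≡ 25 × 25 × 9 (mod 28)
Multiplying step by step:
  25 × 25 = 625 ≡ 9 (mod 28)
  9 × 9 = 81 ≡ 25 (mod 28)
Result: 9^35 ≡ 25 (mod 28)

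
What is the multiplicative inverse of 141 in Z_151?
141^(-1) ≡ 15 (mod 151). Verification: 141 × 15 = 2115 ≡ 1 (mod 151)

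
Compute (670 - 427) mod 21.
12

(670 - 427) = 243
243 mod 21 = 12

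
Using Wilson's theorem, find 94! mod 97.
(96)! = (94)! × (95) × (96) ≡ -1 (mod 97). So (94)! ≡ -1 × [(96)(95)]^(-1) ≡ 48 (mod 97)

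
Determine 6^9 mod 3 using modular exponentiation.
6 ≡ 0 (mod 3). 9 = 8 + 1 (binary 1001). Repeated squaring mod 3: 0^1 ≡ 0; 0^2 ≡ 0² = 0 ≡ 0; 0^4 ≡ 0² = 0 ≡ 0; 0^8 ≡ 0² = 0 ≡ 0. Multiply: 6^9 ≡ 0^8 × 0^1 ≡ 0 × 0 (mod 3): 0 × 0 = 0 ≡ 0. So 6^9 ≡ 0 (mod 3).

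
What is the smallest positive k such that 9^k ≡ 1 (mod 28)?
Powers of 9 mod 28: 9^1≡9, 9^2≡25, 9^3≡1. Order = 3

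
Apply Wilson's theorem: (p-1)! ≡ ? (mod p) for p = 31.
By Wilson's theorem, (30)! ≡ -1 ≡ 30 (mod 31)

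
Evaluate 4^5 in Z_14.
5 = 4 + 1 (binary 101). Repeated squaring mod 14: 4^1 ≡ 4; 4^2 ≡ 4² = 16 ≡ 2; 4^4 ≡ 2² = 4 ≡ 4. Multiply: 4^5 = 4^4 × 4^1 ≡ 4 × 4 (mod 14): 4 × 4 = 16 ≡ 2. So 4^5 ≡ 2 (mod 14).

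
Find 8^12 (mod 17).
Using repeated squaring. 12 = 8 + 4 (binary 1100). Repeated squaring mod 17: 8^1 ≡ 8; 8^2 ≡ 8² = 64 ≡ 13; 8^4 ≡ 13² = 169 ≡ 16; 8^8 ≡ 16² = 256 ≡ 1. Multiply: 8^12 = 8^8 × 8^4 ≡ 1 × 16 (mod 17): 1 × 16 = 16 ≡ 16. So 8^12 ≡ 16 (mod 17).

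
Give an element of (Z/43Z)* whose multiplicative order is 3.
6 has order 3 mod 43 since 6^{3} ≡ 1 (mod 43) and no smaller power works.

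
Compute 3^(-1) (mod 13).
9

Using Extended Euclidean Algorithm:
gcd(3, 13) = 1
Bezout coefficients: 3 × -4 + 13 × 1 = 1
So 3 × -4 ≡ 1 (mod 13)
The inverse is -4 mod 13 = 9
Verification: 3 × 9 = 27 = 2 × 13 + 1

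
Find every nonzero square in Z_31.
QRs mod 31: {1, 2, 4, 5, 7, 8, 9, 10, 14, 16, 18, 19, 20, 25, 28}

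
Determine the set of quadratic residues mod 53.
QRs mod 53: {1, 4, 6, 7, 9, 10, 11, 13, 15, 16, 17, 24, 25, 28, 29, 36, 37, 38, 40, 42, 43, 44, 46, 47, 49, 52}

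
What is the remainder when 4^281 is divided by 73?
Using Fermat: 4^{72} ≡ 1 (mod 73). 281 ≡ 65 (mod 72). So 4^{281} ≡ 4^{65} ≡ 16 (mod 73)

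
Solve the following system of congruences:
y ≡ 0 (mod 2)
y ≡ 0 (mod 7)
0

Using the Chinese Remainder Theorem:
M = product of moduli = 14
For equation 1: M_1 = 7, 7 ≡ 1 (mod 2), inverse of 7 mod 2 is 1 (check: 1 × 1 = 1 ≡ 1 (mod 2))
For equation 2: M_2 = 2, 2 ≡ 2 (mod 7), inverse of 2 mod 7 is 4 (check: 2 × 4 = 8 ≡ 1 (mod 7))
Combine: y ≡ Σ r_i×M_i×(M_i⁻¹ mod m_i) = 0×7×1 + 0×2×4 = 0 + 0 = 0
0 mod 14 = 0
y ≡ 0 (mod 14)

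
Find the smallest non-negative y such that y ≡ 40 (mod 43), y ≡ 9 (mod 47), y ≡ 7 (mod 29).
40288

Using the Chinese Remainder Theorem:
M = product of moduli = 58609
For equation 1: M_1 = 1363, 1363 ≡ 30 (mod 43), inverse of 1363 mod 43 is 33 (check: 30 × 33 = 990 ≡ 1 (mod 43))
For equation 2: M_2 = 1247, 1247 ≡ 25 (mod 47), inverse of 1247 mod 47 is 32 (check: 25 × 32 = 800 ≡ 1 (mod 47))
For equation 3: M_3 = 2021, 2021 ≡ 20 (mod 29), inverse of 2021 mod 29 is 16 (check: 20 × 16 = 320 ≡ 1 (mod 29))
Combine: y ≡ Σ r_i×M_i×(M_i⁻¹ mod m_i) = 40×1363×33 + 9×1247×32 + 7×2021×16 = 1799160 + 359136 + 226352 = 2384648
2384648 mod 58609 = 40288
y ≡ 40288 (mod 58609)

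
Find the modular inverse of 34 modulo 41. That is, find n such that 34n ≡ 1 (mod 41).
35

Using Extended Euclidean Algorithm:
gcd(34, 41) = 1
Bezout coefficients: 34 × -6 + 41 × 5 = 1
So 34 × -6 ≡ 1 (mod 41)
The inverse is -6 mod 41 = 35
Verification: 34 × 35 = 1190 = 29 × 41 + 1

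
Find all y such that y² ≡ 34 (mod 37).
The square roots of 34 mod 37 are 16 and 21. Verify: 16² = 256 ≡ 34 (mod 37)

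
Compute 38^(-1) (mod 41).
38^(-1) ≡ 27 (mod 41). Verification: 38 × 27 = 1026 ≡ 1 (mod 41)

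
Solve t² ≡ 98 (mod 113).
The square roots of 98 mod 113 are 18 and 95. Verify: 18² = 324 ≡ 98 (mod 113)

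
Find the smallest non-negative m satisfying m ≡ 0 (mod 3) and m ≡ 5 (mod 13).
M = 3 × 13 = 39. M₁ = 13, y₁ ≡ 1 (mod 3). M₂ = 3, y₂ ≡ 9 (mod 13). m = 0×13×1 + 5×3×9 ≡ 18 (mod 39)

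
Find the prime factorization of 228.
2^2 × 3 × 19

Divide by primes starting from smallest:
228 ÷ 2 = 114
114 ÷ 2 = 57
57 ÷ 3 = 19
19 ÷ 19 = 1

228 = 2^2 × 3 × 19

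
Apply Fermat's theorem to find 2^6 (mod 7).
By Fermat's Little Theorem, 2^{6} ≡ 1 (mod 7) since 7 is prime and gcd(2, 7) = 1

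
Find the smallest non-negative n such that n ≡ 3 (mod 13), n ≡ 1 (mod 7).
29

Using the Chinese Remainder Theorem:
M = product of moduli = 91
For equation 1: M_1 = 7, 7 ≡ 7 (mod 13), inverse of 7 mod 13 is 2 (check: 7 × 2 = 14 ≡ 1 (mod 13))
For equation 2: M_2 = 13, 13 ≡ 6 (mod 7), inverse of 13 mod 7 is 6 (check: 6 × 6 = 36 ≡ 1 (mod 7))
Combine: n ≡ Σ r_i×M_i×(M_i⁻¹ mod m_i) = 3×7×2 + 1×13×6 = 42 + 78 = 120
120 mod 91 = 29
n ≡ 29 (mod 91)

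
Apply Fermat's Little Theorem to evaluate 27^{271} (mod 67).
45

By Fermat's Little Theorem, a^(p-1) ≡ 1 (mod p) for prime p and gcd(a, p) = 1
Here p = 67, so 27^66 ≡ 1 (mod 67)
We can reduce the exponent: 271 mod 66 = 7
So 27^271 ≡ 27^7 (mod 67)
Computing: 27^7 mod 67 = 45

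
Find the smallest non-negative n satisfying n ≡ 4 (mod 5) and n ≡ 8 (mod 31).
M = 5 × 31 = 155. M₁ = 31, y₁ ≡ 1 (mod 5). M₂ = 5, y₂ ≡ 25 (mod 31). n = 4×31×1 + 8×5×25 ≡ 39 (mod 155)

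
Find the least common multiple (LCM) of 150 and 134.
10050

First find GCD(150, 134) using the Euclidean algorithm:
150 = 1 × 134 + 16
134 = 8 × 16 + 6
16 = 2 × 6 + 4
6 = 1 × 4 + 2
4 = 2 × 2 + 0
GCD(150, 134) = 2

LCM formula: LCM(a, b) = (a × b) / GCD(a, b)
LCM(150, 134) = (150 × 134) / 2
LCM(150, 134) = 20100 / 2
LCM(150, 134) = 10050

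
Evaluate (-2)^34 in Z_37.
Using repeated squaring. (-2) ≡ 35 (mod 37). 34 = 32 + 2 (binary 100010). Repeated squaring mod 37: 35^1 ≡ 35; 35^2 ≡ 35² = 1225 ≡ 4; 35^4 ≡ 4² = 16 ≡ 16; 35^8 ≡ 16² = 256 ≡ 34; 35^16 ≡ 34² = 1156 ≡ 9; 35^32 ≡ 9² = 81 ≡ 7. Multiply: (-2)^34 ≡ 35^32 × 35^2 ≡ 7 × 4 (mod 37): 7 × 4 = 28 ≡ 28. So (-2)^34 ≡ 28 (mod 37).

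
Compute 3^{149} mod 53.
19

Using successive squaring:
Binary expansion of 149: 10010101
Powers of 3 mod 53 (each is the square of the previous):
  3^1 ≡ 3 (mod 53)
  3^2 ≡ 3² = 9 ≡ 9 (mod 53)
  3^4 ≡ 9² = 81 ≡ 28 (mod 53)
  3^8 ≡ 28² = 784 ≡ 42 (mod 53)
  3^16 ≡ 42² = 1764 ≡ 15 (mod 53)
  3^32 ≡ 15² = 225 ≡ 13 (mod 53)
  3^64 ≡ 13² = 169 ≡ 10 (mod 53)
  3^128 ≡ 10² = 100 ≡ 47 (mod 53)
149 = 128 + 16 + 4 + 1, so 3^149 = 3^128 × 3^16 × 3^4 × 3^1 ≡ 47 × 15 × 28 × 3 (mod 53)
Multiplying step by step:
  47 × 15 = 705 ≡ 16 (mod 53)
  16 × 28 = 448 ≡ 24 (mod 53)
  24 × 3 = 72 ≡ 19 (mod 53)
Result: 3^149 ≡ 19 (mod 53)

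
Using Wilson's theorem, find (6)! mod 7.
By Wilson's theorem, (6)! ≡ -1 ≡ 6 (mod 7)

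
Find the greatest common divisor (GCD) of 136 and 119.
17

Using the Euclidean algorithm:
136 = 1 × 119 + 17
119 = 7 × 17 + 0

GCD(136, 119) = 17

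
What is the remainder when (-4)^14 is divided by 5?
Using Fermat: (-4)^{4} ≡ 1 (mod 5). 14 ≡ 2 (mod 4). So (-4)^{14} ≡ (-4)^{2} ≡ 1 (mod 5)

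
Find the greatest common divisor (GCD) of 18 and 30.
6

Using the Euclidean algorithm:
18 = 0 × 30 + 18
30 = 1 × 18 + 12
18 = 1 × 12 + 6
12 = 2 × 6 + 0

GCD(18, 30) = 6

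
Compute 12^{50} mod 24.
0

Using successive squaring:
Binary expansion of 50: 110010
Powers of 12 mod 24 (each is the square of the previous):
  12^1 ≡ 12 (mod 24)
  12^2 ≡ 12² = 144 ≡ 0 (mod 24)
  12^4 ≡ 0² = 0 ≡ 0 (mod 24)
  12^8 ≡ 0² = 0 ≡ 0 (mod 24)
  12^16 ≡ 0² = 0 ≡ 0 (mod 24)
  12^32 ≡ 0² = 0 ≡ 0 (mod 24)
50 = 32 + 16 + 2, so 12^50 = 12^32 × 12^16 × 12^2 ≡ 0 × 0 × 0 (mod 24)
Multiplying step by step:
  0 × 0 = 0 ≡ 0 (mod 24)
  0 × 0 = 0 ≡ 0 (mod 24)
Result: 12^50 ≡ 0 (mod 24)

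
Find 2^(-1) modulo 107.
54

Using Extended Euclidean Algorithm:
gcd(2, 107) = 1
Bezout coefficients: 2 × -53 + 107 × 1 = 1
So 2 × -53 ≡ 1 (mod 107)
The inverse is -53 mod 107 = 54
Verification: 2 × 54 = 108 = 1 × 107 + 1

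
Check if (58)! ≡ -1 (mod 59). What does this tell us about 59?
(58)! mod 59 = 58. Since this equals -1 (mod 59), Wilson confirms 59 is prime.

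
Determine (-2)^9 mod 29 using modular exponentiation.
(-2) ≡ 27 (mod 29). 9 = 8 + 1 (binary 1001). Repeated squaring mod 29: 27^1 ≡ 27; 27^2 ≡ 27² = 729 ≡ 4; 27^4 ≡ 4² = 16 ≡ 16; 27^8 ≡ 16² = 256 ≡ 24. Multiply: (-2)^9 ≡ 27^8 × 27^1 ≡ 24 × 27 (mod 29): 24 × 27 = 648 ≡ 10. So (-2)^9 ≡ 10 (mod 29).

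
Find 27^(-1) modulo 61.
52

Using Extended Euclidean Algorithm:
gcd(27, 61) = 1
Bezout coefficients: 27 × -9 + 61 × 4 = 1
So 27 × -9 ≡ 1 (mod 61)
The inverse is -9 mod 61 = 52
Verification: 27 × 52 = 1404 = 23 × 61 + 1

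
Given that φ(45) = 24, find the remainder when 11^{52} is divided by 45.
By Euler: 11^{24} ≡ 1 (mod 45) since gcd(11, 45) = 1. 52 = 2×24 + 4. So 11^{52} ≡ 11^{4} ≡ 16 (mod 45)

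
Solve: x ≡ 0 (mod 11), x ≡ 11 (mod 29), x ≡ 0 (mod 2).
M = 11 × 29 × 2 = 638. M₁ = 58, y₁ ≡ 4 (mod 11). M₂ = 22, y₂ ≡ 4 (mod 29). M₃ = 319, y₃ ≡ 1 (mod 2). x = 0×58×4 + 11×22×4 + 0×319×1 ≡ 330 (mod 638)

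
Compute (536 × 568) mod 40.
8

(536 × 568) = 304448
304448 mod 40 = 8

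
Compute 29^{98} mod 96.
73

Using successive squaring:
Binary expansion of 98: 1100010
Powers of 29 mod 96 (each is the square of the previous):
  29^1 ≡ 29 (mod 96)
  29^2 ≡ 29² = 841 ≡ 73 (mod 96)
  29^4 ≡ 73² = 5329 ≡ 49 (mod 96)
  29^8 ≡ 49² = 2401 ≡ 1 (mod 96)
  29^16 ≡ 1² = 1 ≡ 1 (mod 96)
  29^32 ≡ 1² = 1 ≡ 1 (mod 96)
  29^64 ≡ 1² = 1 ≡ 1 (mod 96)
98 = 64 + 32 + 2, so 29^98 = 29^64 × 29^32 × 29^2 ≡ 1 × 1 × 73 (mod 96)
Multiplying step by step:
  1 × 1 = 1 ≡ 1 (mod 96)
  1 × 73 = 73 ≡ 73 (mod 96)
Result: 29^98 ≡ 73 (mod 96)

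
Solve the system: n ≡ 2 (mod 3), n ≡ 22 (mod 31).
M = 3 × 31 = 93. M₁ = 31, y₁ ≡ 1 (mod 3). M₂ = 3, y₂ ≡ 21 (mod 31). n = 2×31×1 + 22×3×21 ≡ 53 (mod 93)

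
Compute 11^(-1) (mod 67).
11^(-1) ≡ 61 (mod 67). Verification: 11 × 61 = 671 ≡ 1 (mod 67)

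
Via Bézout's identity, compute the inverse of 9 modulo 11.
Extended GCD: 9(5) + 11(-4) = 1. So 9^(-1) ≡ 5 ≡ 5 (mod 11). Verify: 9 × 5 = 45 ≡ 1 (mod 11)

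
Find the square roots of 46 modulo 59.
The square roots of 46 mod 59 are 20 and 39. Verify: 20² = 400 ≡ 46 (mod 59)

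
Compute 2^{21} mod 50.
2

Using successive squaring:
Binary expansion of 21: 10101
Powers of 2 mod 50 (each is the square of the previous):
  2^1 ≡ 2 (mod 50)
  2^2 ≡ 2² = 4 ≡ 4 (mod 50)
  2^4 ≡ 4² = 16 ≡ 16 (mod 50)
  2^8 ≡ 16² = 256 ≡ 6 (mod 50)
  2^16 ≡ 6² = 36 ≡ 36 (mod 50)
21 = 16 + 4 + 1, so 2^21 = 2^16 × 2^4 × 2^1 ≡ 36 × 16 × 2 (mod 50)
Multiplying step by step:
  36 × 16 = 576 ≡ 26 (mod 50)
  26 × 2 = 52 ≡ 2 (mod 50)
Result: 2^21 ≡ 2 (mod 50)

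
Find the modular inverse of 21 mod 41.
21^(-1) ≡ 2 (mod 41). Verification: 21 × 2 = 42 ≡ 1 (mod 41)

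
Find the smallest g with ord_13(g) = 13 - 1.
p - 1 = 12 has prime divisors 2, 3. h is a primitive root mod 13 iff h^(12/q) ≢ 1 (mod 13) for each such q.
h = 2: 2^6 ≡ 12, 2^4 ≡ 3 (mod 13); none is 1, so 2 has order 12 and is a primitive root.
The smallest primitive root mod 13 is g = 2.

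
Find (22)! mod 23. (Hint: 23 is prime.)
By Wilson's theorem, (22)! ≡ -1 ≡ 22 (mod 23)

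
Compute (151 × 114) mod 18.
6

(151 × 114) = 17214
17214 mod 18 = 6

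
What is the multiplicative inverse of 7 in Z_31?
9

Using Extended Euclidean Algorithm:
gcd(7, 31) = 1
Bezout coefficients: 7 × 9 + 31 × -2 = 1
So 7 × 9 ≡ 1 (mod 31)
The inverse is 9 mod 31 = 9
Verification: 7 × 9 = 63 = 2 × 31 + 1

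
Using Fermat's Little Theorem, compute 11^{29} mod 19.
7

By Fermat's Little Theorem, a^(p-1) ≡ 1 (mod p) for prime p and gcd(a, p) = 1
Here p = 19, so 11^18 ≡ 1 (mod 19)
We can reduce the exponent: 29 mod 18 = 11
So 11^29 ≡ 11^11 (mod 19)
Computing: 11^11 mod 19 = 7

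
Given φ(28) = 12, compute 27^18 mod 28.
By Euler: 27^{12} ≡ 1 (mod 28) since gcd(27, 28) = 1. 18 = 1×12 + 6. So 27^{18} ≡ 27^{6} ≡ 1 (mod 28)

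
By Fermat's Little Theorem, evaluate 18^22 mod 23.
By Fermat's Little Theorem, 18^{22} ≡ 1 (mod 23) since 23 is prime and gcd(18, 23) = 1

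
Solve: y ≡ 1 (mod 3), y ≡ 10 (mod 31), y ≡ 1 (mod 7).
M = 3 × 31 × 7 = 651. M₁ = 217, y₁ ≡ 1 (mod 3). M₂ = 21, y₂ ≡ 3 (mod 31). M₃ = 93, y₃ ≡ 4 (mod 7). y = 1×217×1 + 10×21×3 + 1×93×4 ≡ 568 (mod 651)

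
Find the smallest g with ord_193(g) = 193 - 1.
p - 1 = 192 has prime divisors 2, 3. h is a primitive root mod 193 iff h^(192/q) ≢ 1 (mod 193) for each such q.
h = 2: 2^96 ≡ 1, 2^64 ≡ 84 (mod 193); 2^96 ≡ 1, so not a primitive root.
h = 3: 3^96 ≡ 1, 3^64 ≡ 1 (mod 193); 3^96 ≡ 1, so not a primitive root.
h = 4: 4^96 ≡ 1, 4^64 ≡ 108 (mod 193); 4^96 ≡ 1, so not a primitive root.
h = 5: 5^96 ≡ 192, 5^64 ≡ 84 (mod 193); none is 1, so 5 has order 192 and is a primitive root.
The smallest primitive root mod 193 is g = 5.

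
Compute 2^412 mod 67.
Using Fermat: 2^{66} ≡ 1 (mod 67). 412 ≡ 16 (mod 66). So 2^{412} ≡ 2^{16} ≡ 10 (mod 67)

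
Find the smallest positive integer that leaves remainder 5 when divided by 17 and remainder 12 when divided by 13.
M = 17 × 13 = 221. M₁ = 13, y₁ ≡ 4 (mod 17). M₂ = 17, y₂ ≡ 10 (mod 13). n = 5×13×4 + 12×17×10 ≡ 90 (mod 221). The smallest positive such number is 90.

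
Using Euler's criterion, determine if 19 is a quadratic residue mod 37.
By Euler's criterion: 19^{18} ≡ 36 (mod 37). Since this equals -1 (≡ 36), 19 is not a QR.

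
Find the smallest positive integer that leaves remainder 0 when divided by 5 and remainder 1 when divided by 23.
M = 5 × 23 = 115. M₁ = 23, y₁ ≡ 2 (mod 5). M₂ = 5, y₂ ≡ 14 (mod 23). k = 0×23×2 + 1×5×14 ≡ 70 (mod 115). The smallest positive such number is 70.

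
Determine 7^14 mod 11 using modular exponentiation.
Using Fermat: 7^{10} ≡ 1 (mod 11). 14 ≡ 4 (mod 10). So 7^{14} ≡ 7^{4} ≡ 3 (mod 11)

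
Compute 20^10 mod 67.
10 = 8 + 2 (binary 1010). Repeated squaring mod 67: 20^1 ≡ 20; 20^2 ≡ 20² = 400 ≡ 65; 20^4 ≡ 65² = 4225 ≡ 4; 20^8 ≡ 4² = 16 ≡ 16. Multiply: 20^10 = 20^8 × 20^2 ≡ 16 × 65 (mod 67): 16 × 65 = 1040 ≡ 35. So 20^10 ≡ 35 (mod 67).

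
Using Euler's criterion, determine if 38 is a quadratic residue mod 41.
By Euler's criterion: 38^{20} ≡ 40 (mod 41). Since this equals -1 (≡ 40), 38 is not a QR.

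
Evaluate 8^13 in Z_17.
Using repeated squaring. 13 = 8 + 4 + 1 (binary 1101). Repeated squaring mod 17: 8^1 ≡ 8; 8^2 ≡ 8² = 64 ≡ 13; 8^4 ≡ 13² = 169 ≡ 16; 8^8 ≡ 16² = 256 ≡ 1. Multiply: 8^13 = 8^8 × 8^4 × 8^1 ≡ 1 × 16 × 8 (mod 17): 1 × 16 = 16 ≡ 16; 16 × 8 = 128 ≡ 9. So 8^13 ≡ 9 (mod 17).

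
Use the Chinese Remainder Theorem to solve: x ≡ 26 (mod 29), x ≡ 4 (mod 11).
26

Using the Chinese Remainder Theorem:
M = product of moduli = 319
For equation 1: M_1 = 11, 11 ≡ 11 (mod 29), inverse of 11 mod 29 is 8 (check: 11 × 8 = 88 ≡ 1 (mod 29))
For equation 2: M_2 = 29, 29 ≡ 7 (mod 11), inverse of 29 mod 11 is 8 (check: 7 × 8 = 56 ≡ 1 (mod 11))
Combine: x ≡ Σ r_i×M_i×(M_i⁻¹ mod m_i) = 26×11×8 + 4×29×8 = 2288 + 928 = 3216
3216 mod 319 = 26
x ≡ 26 (mod 319)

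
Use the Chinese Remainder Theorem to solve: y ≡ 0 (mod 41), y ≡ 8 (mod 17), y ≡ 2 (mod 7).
1640

Using the Chinese Remainder Theorem:
M = product of moduli = 4879
For equation 1: M_1 = 119, 119 ≡ 37 (mod 41), inverse of 119 mod 41 is 10 (check: 37 × 10 = 370 ≡ 1 (mod 41))
For equation 2: M_2 = 287, 287 ≡ 15 (mod 17), inverse of 287 mod 17 is 8 (check: 15 × 8 = 120 ≡ 1 (mod 17))
For equation 3: M_3 = 697, 697 ≡ 4 (mod 7), inverse of 697 mod 7 is 2 (check: 4 × 2 = 8 ≡ 1 (mod 7))
Combine: y ≡ Σ r_i×M_i×(M_i⁻¹ mod m_i) = 0×119×10 + 8×287×8 + 2×697×2 = 0 + 18368 + 2788 = 21156
21156 mod 4879 = 1640
y ≡ 1640 (mod 4879)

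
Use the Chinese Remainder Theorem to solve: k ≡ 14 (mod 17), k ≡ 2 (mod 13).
184

Using the Chinese Remainder Theorem:
M = product of moduli = 221
For equation 1: M_1 = 13, 13 ≡ 13 (mod 17), inverse of 13 mod 17 is 4 (check: 13 × 4 = 52 ≡ 1 (mod 17))
For equation 2: M_2 = 17, 17 ≡ 4 (mod 13), inverse of 17 mod 13 is 10 (check: 4 × 10 = 40 ≡ 1 (mod 13))
Combine: k ≡ Σ r_i×M_i×(M_i⁻¹ mod m_i) = 14×13×4 + 2×17×10 = 728 + 340 = 1068
1068 mod 221 = 184
k ≡ 184 (mod 221)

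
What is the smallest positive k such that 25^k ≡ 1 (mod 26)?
Powers of 25 mod 26: 25^1≡25, 25^2≡1. Order = 2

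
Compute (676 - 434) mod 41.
37

(676 - 434) = 242
242 mod 41 = 37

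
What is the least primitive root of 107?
2

A primitive root g modulo p has order p-1 = 106
Prime divisors of 106: [2, 53]
g is a primitive root iff g^(106/q) ≢ 1 (mod 107) for each prime divisor q
Testing small values:
  g = 2: 2^53 ≡ 106, 2^2 ≡ 4 (mod 107) → none is 1, primitive root!
The smallest primitive root is 2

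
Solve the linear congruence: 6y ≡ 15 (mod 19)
12

Since gcd(6, 19) = 1 divides 15, a solution exists.
Multiply both sides by the inverse of 6 mod 19:
  6^(-1) mod 19 = 16
  x ≡ 16 × 15 ≡ 240 ≡ 12 (mod 19)
Verification: 6 × 12 = 72 = 3 × 19 + 15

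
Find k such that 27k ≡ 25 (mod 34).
11

Since gcd(27, 34) = 1 divides 25, a solution exists.
Multiply both sides by the inverse of 27 mod 34:
  27^(-1) mod 34 = 29
  x ≡ 29 × 25 ≡ 725 ≡ 11 (mod 34)
Verification: 27 × 11 = 297 = 8 × 34 + 25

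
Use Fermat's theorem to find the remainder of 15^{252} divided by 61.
58

By Fermat's Little Theorem, a^(p-1) ≡ 1 (mod p) for prime p and gcd(a, p) = 1
Here p = 61, so 15^60 ≡ 1 (mod 61)
We can reduce the exponent: 252 mod 60 = 12
So 15^252 ≡ 15^12 (mod 61)
Computing: 15^12 mod 61 = 58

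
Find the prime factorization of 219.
3 × 73

Divide by primes starting from smallest:
219 ÷ 3 = 73
73 ÷ 73 = 1

219 = 3 × 73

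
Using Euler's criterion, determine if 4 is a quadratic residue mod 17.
By Euler's criterion: 4^{8} ≡ 1 (mod 17). Since this equals 1, 4 is a QR.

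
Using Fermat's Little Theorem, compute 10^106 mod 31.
By Fermat: 10^{30} ≡ 1 (mod 31). 106 = 3×30 + 16. So 10^{106} ≡ 10^{16} ≡ 10 (mod 31)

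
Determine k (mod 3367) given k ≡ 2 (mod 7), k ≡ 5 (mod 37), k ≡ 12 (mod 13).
597

Using the Chinese Remainder Theorem:
M = product of moduli = 3367
For equation 1: M_1 = 481, 481 ≡ 5 (mod 7), inverse of 481 mod 7 is 3 (check: 5 × 3 = 15 ≡ 1 (mod 7))
For equation 2: M_2 = 91, 91 ≡ 17 (mod 37), inverse of 91 mod 37 is 24 (check: 17 × 24 = 408 ≡ 1 (mod 37))
For equation 3: M_3 = 259, 259 ≡ 12 (mod 13), inverse of 259 mod 13 is 12 (check: 12 × 12 = 144 ≡ 1 (mod 13))
Combine: k ≡ Σ r_i×M_i×(M_i⁻¹ mod m_i) = 2×481×3 + 5×91×24 + 12×259×12 = 2886 + 10920 + 37296 = 51102
51102 mod 3367 = 597
k ≡ 597 (mod 3367)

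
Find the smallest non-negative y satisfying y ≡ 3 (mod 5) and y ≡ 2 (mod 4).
M = 5 × 4 = 20. M₁ = 4, y₁ ≡ 4 (mod 5). M₂ = 5, y₂ ≡ 1 (mod 4). y = 3×4×4 + 2×5×1 ≡ 18 (mod 20)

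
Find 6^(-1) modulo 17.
3

Using Extended Euclidean Algorithm:
gcd(6, 17) = 1
Bezout coefficients: 6 × 3 + 17 × -1 = 1
So 6 × 3 ≡ 1 (mod 17)
The inverse is 3 mod 17 = 3
Verification: 6 × 3 = 18 = 1 × 17 + 1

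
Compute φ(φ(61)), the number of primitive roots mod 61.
Number of primitive roots mod 61 = φ(60) = 16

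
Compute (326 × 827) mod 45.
7

(326 × 827) = 269602
269602 mod 45 = 7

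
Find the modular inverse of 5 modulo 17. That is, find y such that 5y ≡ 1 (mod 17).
7

Using Extended Euclidean Algorithm:
gcd(5, 17) = 1
Bezout coefficients: 5 × 7 + 17 × -2 = 1
So 5 × 7 ≡ 1 (mod 17)
The inverse is 7 mod 17 = 7
Verification: 5 × 7 = 35 = 2 × 17 + 1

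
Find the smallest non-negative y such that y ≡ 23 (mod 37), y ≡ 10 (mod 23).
171

Using the Chinese Remainder Theorem:
M = product of moduli = 851
For equation 1: M_1 = 23, 23 ≡ 23 (mod 37), inverse of 23 mod 37 is 29 (check: 23 × 29 = 667 ≡ 1 (mod 37))
For equation 2: M_2 = 37, 37 ≡ 14 (mod 23), inverse of 37 mod 23 is 5 (check: 14 × 5 = 70 ≡ 1 (mod 23))
Combine: y ≡ Σ r_i×M_i×(M_i⁻¹ mod m_i) = 23×23×29 + 10×37×5 = 15341 + 1850 = 17191
17191 mod 851 = 171
y ≡ 171 (mod 851)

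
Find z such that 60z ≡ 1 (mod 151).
60^(-1) ≡ 73 (mod 151). Verification: 60 × 73 = 4380 ≡ 1 (mod 151)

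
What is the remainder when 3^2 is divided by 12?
2 = 2 (binary 10). Repeated squaring mod 12: 3^1 ≡ 3; 3^2 ≡ 3² = 9 ≡ 9. So 3^2 ≡ 9 (mod 12).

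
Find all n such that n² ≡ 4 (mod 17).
The square roots of 4 mod 17 are 2 and 15. Verify: 2² = 4 ≡ 4 (mod 17)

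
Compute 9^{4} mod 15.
6

Using successive squaring:
Binary expansion of 4: 100
Powers of 9 mod 15 (each is the square of the previous):
  9^1 ≡ 9 (mod 15)
  9^2 ≡ 9² = 81 ≡ 6 (mod 15)
  9^4 ≡ 6² = 36 ≡ 6 (mod 15)
4 is a power of 2, so 9^4 is the last square: ≡ 6 (mod 15)
Result: 9^4 ≡ 6 (mod 15)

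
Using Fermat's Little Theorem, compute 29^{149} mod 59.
48

By Fermat's Little Theorem, a^(p-1) ≡ 1 (mod p) for prime p and gcd(a, p) = 1
Here p = 59, so 29^58 ≡ 1 (mod 59)
We can reduce the exponent: 149 mod 58 = 33
So 29^149 ≡ 29^33 (mod 59)
Computing: 29^33 mod 59 = 48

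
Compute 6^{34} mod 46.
6

Using successive squaring:
Binary expansion of 34: 100010
Powers of 6 mod 46 (each is the square of the previous):
  6^1 ≡ 6 (mod 46)
  6^2 ≡ 6² = 36 ≡ 36 (mod 46)
  6^4 ≡ 36² = 1296 ≡ 8 (mod 46)
  6^8 ≡ 8² = 64 ≡ 18 (mod 46)
  6^16 ≡ 18² = 324 ≡ 2 (mod 46)
  6^32 ≡ 2² = 4 ≡ 4 (mod 46)
34 = 32 + 2, so 6^34 = 6^32 × 6^2 ≡ 4 × 36 (mod 46)
Multiplying step by step:
  4 × 36 = 144 ≡ 6 (mod 46)
Result: 6^34 ≡ 6 (mod 46)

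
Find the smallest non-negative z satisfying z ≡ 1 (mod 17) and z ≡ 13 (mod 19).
M = 17 × 19 = 323. M₁ = 19, y₁ ≡ 9 (mod 17). M₂ = 17, y₂ ≡ 9 (mod 19). z = 1×19×9 + 13×17×9 ≡ 222 (mod 323)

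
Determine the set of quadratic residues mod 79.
QRs mod 79: {1, 2, 4, 5, 8, 9, 10, 11, 13, 16, 18, 19, 20, 21, 22, 23, 25, 26, 31, 32, 36, 38, 40, 42, 44, 45, 46, 49, 50, 51, 52, 55, 62, 64, 65, 67, 72, 73, 76}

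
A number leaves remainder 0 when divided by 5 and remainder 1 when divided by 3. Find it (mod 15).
M = 5 × 3 = 15. M₁ = 3, y₁ ≡ 2 (mod 5). M₂ = 5, y₂ ≡ 2 (mod 3). y = 0×3×2 + 1×5×2 ≡ 10 (mod 15)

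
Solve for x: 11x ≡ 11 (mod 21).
1

Since gcd(11, 21) = 1 divides 11, a solution exists.
Multiply both sides by the inverse of 11 mod 21:
  11^(-1) mod 21 = 2
  x ≡ 2 × 11 ≡ 22 ≡ 1 (mod 21)
Verification: 11 × 1 = 11 = 0 × 21 + 11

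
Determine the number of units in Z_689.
624

Prime factorization: 689 = 13 × 53
Using the formula φ(n) = n × Π(1 - 1/p) for each prime factor p:
φ(689) = 689 × (1 - 1/13) × (1 - 1/53)
φ(689) = 624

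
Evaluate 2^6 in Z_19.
6 = 4 + 2 (binary 110). Repeated squaring mod 19: 2^1 ≡ 2; 2^2 ≡ 2² = 4 ≡ 4; 2^4 ≡ 4² = 16 ≡ 16. Multiply: 2^6 = 2^4 × 2^2 ≡ 16 × 4 (mod 19): 16 × 4 = 64 ≡ 7. So 2^6 ≡ 7 (mod 19).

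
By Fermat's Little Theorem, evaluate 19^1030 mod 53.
By Fermat: 19^{52} ≡ 1 (mod 53). 1030 ≡ 42 (mod 52). So 19^{1030} ≡ 19^{42} ≡ 29 (mod 53)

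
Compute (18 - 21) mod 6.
3

(18 - 21) = -3
-3 mod 6 = 3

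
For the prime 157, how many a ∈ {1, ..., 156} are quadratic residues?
For prime 157, there are (p-1)/2 = (157-1)/2 = 78 quadratic residues (excluding 0).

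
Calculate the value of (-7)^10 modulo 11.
(-7) ≡ 4 (mod 11). 10 = 8 + 2 (binary 1010). Repeated squaring mod 11: 4^1 ≡ 4; 4^2 ≡ 4² = 16 ≡ 5; 4^4 ≡ 5² = 25 ≡ 3; 4^8 ≡ 3² = 9 ≡ 9. Multiply: (-7)^10 ≡ 4^8 × 4^2 ≡ 9 × 5 (mod 11): 9 × 5 = 45 ≡ 1. So (-7)^10 ≡ 1 (mod 11).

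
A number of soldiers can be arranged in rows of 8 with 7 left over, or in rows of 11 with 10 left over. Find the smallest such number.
M = 8 × 11 = 88. M₁ = 11, y₁ ≡ 3 (mod 8). M₂ = 8, y₂ ≡ 7 (mod 11). k = 7×11×3 + 10×8×7 ≡ 87 (mod 88). The smallest positive such number is 87.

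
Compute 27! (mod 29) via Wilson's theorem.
(28)! = (27)! × (28) ≡ -1 (mod 29). So (27)! ≡ -1 × (28)^(-1) ≡ (-1)×(-1) = 1 (mod 29)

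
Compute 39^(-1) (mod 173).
39^(-1) ≡ 71 (mod 173). Verification: 39 × 71 = 2769 ≡ 1 (mod 173)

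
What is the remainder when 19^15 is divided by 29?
Using repeated squaring. 15 = 8 + 4 + 2 + 1 (binary 1111). Repeated squaring mod 29: 19^1 ≡ 19; 19^2 ≡ 19² = 361 ≡ 13; 19^4 ≡ 13² = 169 ≡ 24; 19^8 ≡ 24² = 576 ≡ 25. Multiply: 19^15 = 19^8 × 19^4 × 19^2 × 19^1 ≡ 25 × 24 × 13 × 19 (mod 29): 25 × 24 = 600 ≡ 20; 20 × 13 = 260 ≡ 28; 28 × 19 = 532 ≡ 10. So 19^15 ≡ 10 (mod 29).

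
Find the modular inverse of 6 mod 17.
6^(-1) ≡ 3 (mod 17). Verification: 6 × 3 = 18 ≡ 1 (mod 17)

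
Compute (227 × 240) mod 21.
6

(227 × 240) = 54480
54480 mod 21 = 6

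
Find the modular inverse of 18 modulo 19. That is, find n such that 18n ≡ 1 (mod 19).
18

Using Extended Euclidean Algorithm:
gcd(18, 19) = 1
Bezout coefficients: 18 × -1 + 19 × 1 = 1
So 18 × -1 ≡ 1 (mod 19)
The inverse is -1 mod 19 = 18
Verification: 18 × 18 = 324 = 17 × 19 + 1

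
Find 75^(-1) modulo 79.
59

Using Extended Euclidean Algorithm:
gcd(75, 79) = 1
Bezout coefficients: 75 × -20 + 79 × 19 = 1
So 75 × -20 ≡ 1 (mod 79)
The inverse is -20 mod 79 = 59
Verification: 75 × 59 = 4425 = 56 × 79 + 1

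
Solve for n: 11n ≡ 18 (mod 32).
22

Since gcd(11, 32) = 1 divides 18, a solution exists.
Multiply both sides by the inverse of 11 mod 32:
  11^(-1) mod 32 = 3
  x ≡ 3 × 18 ≡ 54 ≡ 22 (mod 32)
Verification: 11 × 22 = 242 = 7 × 32 + 18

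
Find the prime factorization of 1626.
2 × 3 × 271

Divide by primes starting from smallest:
1626 ÷ 2 = 813
813 ÷ 3 = 271
271 ÷ 271 = 1

1626 = 2 × 3 × 271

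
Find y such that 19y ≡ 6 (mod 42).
18

Since gcd(19, 42) = 1 divides 6, a solution exists.
Multiply both sides by the inverse of 19 mod 42:
  19^(-1) mod 42 = 31
  x ≡ 31 × 6 ≡ 186 ≡ 18 (mod 42)
Verification: 19 × 18 = 342 = 8 × 42 + 6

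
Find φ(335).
264

Prime factorization: 335 = 5 × 67
Using the formula φ(n) = n × Π(1 - 1/p) for each prime factor p:
φ(335) = 335 × (1 - 1/5) × (1 - 1/67)
φ(335) = 264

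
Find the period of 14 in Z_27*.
Powers of 14 mod 27: 14^1≡14, 14^2≡7, 14^3≡17, 14^4≡22, 14^5≡11, 14^6≡19, 14^7≡23, 14^8≡25, 14^9≡26, 14^10≡13, 14^11≡20, 14^12≡10, 14^13≡5, 14^14≡16, 14^15≡8, 14^16≡4, 14^17≡2, 14^18≡1. Order = 18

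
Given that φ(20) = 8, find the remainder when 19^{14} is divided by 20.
By Euler: 19^{8} ≡ 1 (mod 20) since gcd(19, 20) = 1. 14 = 1×8 + 6. So 19^{14} ≡ 19^{6} ≡ 1 (mod 20)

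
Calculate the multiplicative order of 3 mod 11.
Powers of 3 mod 11: 3^1≡3, 3^2≡9, 3^3≡5, 3^4≡4, 3^5≡1. Order = 5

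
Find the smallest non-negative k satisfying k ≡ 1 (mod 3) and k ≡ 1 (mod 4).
M = 3 × 4 = 12. M₁ = 4, y₁ ≡ 1 (mod 3). M₂ = 3, y₂ ≡ 3 (mod 4). k = 1×4×1 + 1×3×3 ≡ 1 (mod 12)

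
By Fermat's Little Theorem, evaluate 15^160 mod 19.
By Fermat: 15^{18} ≡ 1 (mod 19). 160 = 8×18 + 16. So 15^{160} ≡ 15^{16} ≡ 6 (mod 19)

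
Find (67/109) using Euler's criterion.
(67/109) = 67^{54} mod 109 = -1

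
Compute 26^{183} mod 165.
86

Using successive squaring:
Binary expansion of 183: 10110111
Powers of 26 mod 165 (each is the square of the previous):
  26^1 ≡ 26 (mod 165)
  26^2 ≡ 26² = 676 ≡ 16 (mod 165)
  26^4 ≡ 16² = 256 ≡ 91 (mod 165)
  26^8 ≡ 91² = 8281 ≡ 31 (mod 165)
  26^16 ≡ 31² = 961 ≡ 136 (mod 165)
  26^32 ≡ 136² = 18496 ≡ 16 (mod 165)
  26^64 ≡ 16² = 256 ≡ 91 (mod 165)
  26^128 ≡ 91² = 8281 ≡ 31 (mod 165)
183 = 128 + 32 + 16 + 4 + 2 + 1, so 26^183 = 26^128 × 26^32 × 26^16 × 26^4 × 26^2 × 26^1 ≡ 31 × 16 × 136 × 91 × 16 × 26 (mod 165)
Multiplying step by step:
  31 × 16 = 496 ≡ 1 (mod 165)
  1 × 136 = 136 ≡ 136 (mod 165)
  136 × 91 = 12376 ≡ 1 (mod 165)
  1 × 16 = 16 ≡ 16 (mod 165)
  16 × 26 = 416 ≡ 86 (mod 165)
Result: 26^183 ≡ 86 (mod 165)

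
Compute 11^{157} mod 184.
43

Using successive squaring:
Binary expansion of 157: 10011101
Powers of 11 mod 184 (each is the square of the previous):
  11^1 ≡ 11 (mod 184)
  11^2 ≡ 11² = 121 ≡ 121 (mod 184)
  11^4 ≡ 121² = 14641 ≡ 105 (mod 184)
  11^8 ≡ 105² = 11025 ≡ 169 (mod 184)
  11^16 ≡ 169² = 28561 ≡ 41 (mod 184)
  11^32 ≡ 41² = 1681 ≡ 25 (mod 184)
  11^64 ≡ 25² = 625 ≡ 73 (mod 184)
  11^128 ≡ 73² = 5329 ≡ 177 (mod 184)
157 = 128 + 16 + 8 + 4 + 1, so 11^157 = 11^128 × 11^16 × 11^8 × 11^4 × 11^1 ≡ 177 × 41 × 169 × 105 × 11 (mod 184)
Multiplying step by step:
  177 × 41 = 7257 ≡ 81 (mod 184)
  81 × 169 = 13689 ≡ 73 (mod 184)
  73 × 105 = 7665 ≡ 121 (mod 184)
  121 × 11 = 1331 ≡ 43 (mod 184)
Result: 11^157 ≡ 43 (mod 184)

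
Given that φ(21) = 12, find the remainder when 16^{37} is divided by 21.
By Euler: 16^{12} ≡ 1 (mod 21) since gcd(16, 21) = 1. 37 = 3×12 + 1. So 16^{37} ≡ 16^{1} ≡ 16 (mod 21)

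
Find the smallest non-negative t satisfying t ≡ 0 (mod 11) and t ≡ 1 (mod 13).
M = 11 × 13 = 143. M₁ = 13, y₁ ≡ 6 (mod 11). M₂ = 11, y₂ ≡ 6 (mod 13). t = 0×13×6 + 1×11×6 ≡ 66 (mod 143)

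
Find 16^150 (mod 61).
Using Fermat: 16^{60} ≡ 1 (mod 61). 150 ≡ 30 (mod 60). So 16^{150} ≡ 16^{30} ≡ 1 (mod 61)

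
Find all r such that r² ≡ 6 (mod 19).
The square roots of 6 mod 19 are 5 and 14. Verify: 5² = 25 ≡ 6 (mod 19)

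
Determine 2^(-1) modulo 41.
2^(-1) ≡ 21 (mod 41). Verification: 2 × 21 = 42 ≡ 1 (mod 41)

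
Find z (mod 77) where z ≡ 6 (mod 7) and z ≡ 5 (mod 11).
M = 7 × 11 = 77. M₁ = 11, y₁ ≡ 2 (mod 7). M₂ = 7, y₂ ≡ 8 (mod 11). z = 6×11×2 + 5×7×8 ≡ 27 (mod 77)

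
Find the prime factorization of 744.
2^3 × 3 × 31

Divide by primes starting from smallest:
744 ÷ 2 = 372
372 ÷ 2 = 186
186 ÷ 2 = 93
93 ÷ 3 = 31
31 ÷ 31 = 1

744 = 2^3 × 3 × 31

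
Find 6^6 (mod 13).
6 = 4 + 2 (binary 110). Repeated squaring mod 13: 6^1 ≡ 6; 6^2 ≡ 6² = 36 ≡ 10; 6^4 ≡ 10² = 100 ≡ 9. Multiply: 6^6 = 6^4 × 6^2 ≡ 9 × 10 (mod 13): 9 × 10 = 90 ≡ 12. So 6^6 ≡ 12 (mod 13).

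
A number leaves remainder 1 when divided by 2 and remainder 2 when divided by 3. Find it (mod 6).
M = 2 × 3 = 6. M₁ = 3, y₁ ≡ 1 (mod 2). M₂ = 2, y₂ ≡ 2 (mod 3). m = 1×3×1 + 2×2×2 ≡ 5 (mod 6)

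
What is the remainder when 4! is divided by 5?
By Wilson's theorem, (4)! ≡ -1 ≡ 4 (mod 5)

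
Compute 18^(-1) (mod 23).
9

Using Extended Euclidean Algorithm:
gcd(18, 23) = 1
Bezout coefficients: 18 × 9 + 23 × -7 = 1
So 18 × 9 ≡ 1 (mod 23)
The inverse is 9 mod 23 = 9
Verification: 18 × 9 = 162 = 7 × 23 + 1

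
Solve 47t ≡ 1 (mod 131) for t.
47^(-1) ≡ 92 (mod 131). Verification: 47 × 92 = 4324 ≡ 1 (mod 131)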